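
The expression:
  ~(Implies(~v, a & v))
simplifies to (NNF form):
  ~v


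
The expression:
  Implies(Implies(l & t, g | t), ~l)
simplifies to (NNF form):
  ~l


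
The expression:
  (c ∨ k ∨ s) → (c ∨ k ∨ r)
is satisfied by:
  {r: True, k: True, c: True, s: False}
  {r: True, k: True, s: False, c: False}
  {r: True, c: True, s: False, k: False}
  {r: True, s: False, c: False, k: False}
  {k: True, c: True, s: False, r: False}
  {k: True, s: False, c: False, r: False}
  {c: True, k: False, s: False, r: False}
  {k: False, s: False, c: False, r: False}
  {k: True, r: True, s: True, c: True}
  {k: True, r: True, s: True, c: False}
  {r: True, s: True, c: True, k: False}
  {r: True, s: True, k: False, c: False}
  {c: True, s: True, k: True, r: False}
  {s: True, k: True, r: False, c: False}
  {s: True, c: True, r: False, k: False}


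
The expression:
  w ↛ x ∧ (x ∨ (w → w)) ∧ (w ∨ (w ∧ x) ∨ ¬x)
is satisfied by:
  {w: True, x: False}


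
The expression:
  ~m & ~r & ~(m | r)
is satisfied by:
  {r: False, m: False}


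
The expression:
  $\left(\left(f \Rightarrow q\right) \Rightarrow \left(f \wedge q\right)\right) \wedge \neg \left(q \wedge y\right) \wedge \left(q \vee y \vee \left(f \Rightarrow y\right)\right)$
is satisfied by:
  {y: True, f: True, q: False}
  {q: True, f: True, y: False}


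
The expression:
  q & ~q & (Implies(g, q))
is never true.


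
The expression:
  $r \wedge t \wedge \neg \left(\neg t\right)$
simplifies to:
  $r \wedge t$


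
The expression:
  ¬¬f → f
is always true.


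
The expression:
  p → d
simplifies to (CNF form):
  d ∨ ¬p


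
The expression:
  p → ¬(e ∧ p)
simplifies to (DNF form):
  ¬e ∨ ¬p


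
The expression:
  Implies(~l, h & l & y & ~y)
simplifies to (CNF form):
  l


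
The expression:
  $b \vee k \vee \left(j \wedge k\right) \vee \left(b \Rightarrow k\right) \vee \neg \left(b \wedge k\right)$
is always true.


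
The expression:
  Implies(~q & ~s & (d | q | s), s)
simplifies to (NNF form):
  q | s | ~d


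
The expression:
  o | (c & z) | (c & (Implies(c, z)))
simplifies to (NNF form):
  o | (c & z)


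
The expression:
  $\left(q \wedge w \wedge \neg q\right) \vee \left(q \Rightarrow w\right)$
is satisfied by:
  {w: True, q: False}
  {q: False, w: False}
  {q: True, w: True}


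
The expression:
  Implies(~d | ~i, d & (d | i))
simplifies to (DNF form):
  d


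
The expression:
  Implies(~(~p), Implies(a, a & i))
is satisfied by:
  {i: True, p: False, a: False}
  {p: False, a: False, i: False}
  {i: True, a: True, p: False}
  {a: True, p: False, i: False}
  {i: True, p: True, a: False}
  {p: True, i: False, a: False}
  {i: True, a: True, p: True}


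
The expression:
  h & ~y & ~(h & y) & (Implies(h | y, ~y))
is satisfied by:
  {h: True, y: False}


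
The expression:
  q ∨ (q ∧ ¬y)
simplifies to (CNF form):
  q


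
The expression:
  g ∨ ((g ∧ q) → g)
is always true.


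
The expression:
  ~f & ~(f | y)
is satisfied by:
  {y: False, f: False}


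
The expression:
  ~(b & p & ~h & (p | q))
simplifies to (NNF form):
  h | ~b | ~p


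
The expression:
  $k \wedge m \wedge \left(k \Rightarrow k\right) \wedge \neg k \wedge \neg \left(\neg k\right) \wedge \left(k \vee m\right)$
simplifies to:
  $\text{False}$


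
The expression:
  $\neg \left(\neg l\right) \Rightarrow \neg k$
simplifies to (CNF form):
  $\neg k \vee \neg l$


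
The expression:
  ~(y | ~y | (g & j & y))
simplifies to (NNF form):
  False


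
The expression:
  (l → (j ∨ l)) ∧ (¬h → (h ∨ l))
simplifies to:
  h ∨ l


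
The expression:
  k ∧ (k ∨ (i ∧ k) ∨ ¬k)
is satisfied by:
  {k: True}


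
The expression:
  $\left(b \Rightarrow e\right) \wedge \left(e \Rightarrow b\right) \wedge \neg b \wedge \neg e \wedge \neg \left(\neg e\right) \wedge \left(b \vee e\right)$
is never true.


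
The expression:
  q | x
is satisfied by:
  {x: True, q: True}
  {x: True, q: False}
  {q: True, x: False}


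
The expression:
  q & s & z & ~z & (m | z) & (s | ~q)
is never true.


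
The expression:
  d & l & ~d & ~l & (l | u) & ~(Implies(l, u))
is never true.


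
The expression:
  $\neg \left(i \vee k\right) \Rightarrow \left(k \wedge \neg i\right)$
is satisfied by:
  {i: True, k: True}
  {i: True, k: False}
  {k: True, i: False}


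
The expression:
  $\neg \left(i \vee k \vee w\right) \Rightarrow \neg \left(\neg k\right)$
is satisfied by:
  {i: True, k: True, w: True}
  {i: True, k: True, w: False}
  {i: True, w: True, k: False}
  {i: True, w: False, k: False}
  {k: True, w: True, i: False}
  {k: True, w: False, i: False}
  {w: True, k: False, i: False}


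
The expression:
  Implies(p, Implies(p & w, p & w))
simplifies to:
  True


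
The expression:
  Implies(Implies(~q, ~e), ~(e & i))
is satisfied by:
  {e: False, q: False, i: False}
  {i: True, e: False, q: False}
  {q: True, e: False, i: False}
  {i: True, q: True, e: False}
  {e: True, i: False, q: False}
  {i: True, e: True, q: False}
  {q: True, e: True, i: False}


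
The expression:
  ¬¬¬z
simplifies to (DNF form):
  ¬z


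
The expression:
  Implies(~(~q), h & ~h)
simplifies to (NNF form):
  ~q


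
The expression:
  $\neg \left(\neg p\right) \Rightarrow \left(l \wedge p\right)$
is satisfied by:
  {l: True, p: False}
  {p: False, l: False}
  {p: True, l: True}


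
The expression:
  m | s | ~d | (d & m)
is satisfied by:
  {m: True, s: True, d: False}
  {m: True, s: False, d: False}
  {s: True, m: False, d: False}
  {m: False, s: False, d: False}
  {d: True, m: True, s: True}
  {d: True, m: True, s: False}
  {d: True, s: True, m: False}


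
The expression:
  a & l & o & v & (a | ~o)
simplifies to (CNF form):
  a & l & o & v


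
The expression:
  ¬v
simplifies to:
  ¬v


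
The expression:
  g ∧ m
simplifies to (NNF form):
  g ∧ m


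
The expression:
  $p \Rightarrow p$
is always true.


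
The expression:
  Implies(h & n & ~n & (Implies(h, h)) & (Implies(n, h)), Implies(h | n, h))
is always true.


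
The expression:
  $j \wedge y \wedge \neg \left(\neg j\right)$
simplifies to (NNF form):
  $j \wedge y$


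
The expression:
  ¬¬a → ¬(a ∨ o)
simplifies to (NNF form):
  ¬a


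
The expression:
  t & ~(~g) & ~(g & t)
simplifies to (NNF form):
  False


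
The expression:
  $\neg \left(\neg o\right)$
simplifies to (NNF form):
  $o$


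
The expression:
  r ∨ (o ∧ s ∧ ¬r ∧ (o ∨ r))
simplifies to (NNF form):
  r ∨ (o ∧ s)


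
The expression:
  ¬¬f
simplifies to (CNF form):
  f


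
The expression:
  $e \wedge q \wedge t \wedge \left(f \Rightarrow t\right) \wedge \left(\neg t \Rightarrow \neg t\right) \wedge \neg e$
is never true.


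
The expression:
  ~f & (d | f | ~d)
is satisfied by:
  {f: False}


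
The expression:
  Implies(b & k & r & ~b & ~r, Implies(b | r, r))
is always true.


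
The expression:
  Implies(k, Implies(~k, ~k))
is always true.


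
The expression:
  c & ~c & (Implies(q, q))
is never true.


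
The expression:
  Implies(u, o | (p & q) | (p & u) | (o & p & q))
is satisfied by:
  {o: True, p: True, u: False}
  {o: True, u: False, p: False}
  {p: True, u: False, o: False}
  {p: False, u: False, o: False}
  {o: True, p: True, u: True}
  {o: True, u: True, p: False}
  {p: True, u: True, o: False}


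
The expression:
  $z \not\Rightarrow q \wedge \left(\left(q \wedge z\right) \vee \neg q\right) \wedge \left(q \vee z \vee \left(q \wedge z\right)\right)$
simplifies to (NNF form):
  $z \wedge \neg q$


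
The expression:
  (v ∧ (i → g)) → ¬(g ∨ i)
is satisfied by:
  {g: False, v: False}
  {v: True, g: False}
  {g: True, v: False}


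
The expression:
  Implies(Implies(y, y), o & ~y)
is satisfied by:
  {o: True, y: False}


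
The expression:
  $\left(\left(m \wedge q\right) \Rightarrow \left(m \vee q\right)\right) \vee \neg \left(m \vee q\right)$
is always true.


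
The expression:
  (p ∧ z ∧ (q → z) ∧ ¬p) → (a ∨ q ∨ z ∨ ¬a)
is always true.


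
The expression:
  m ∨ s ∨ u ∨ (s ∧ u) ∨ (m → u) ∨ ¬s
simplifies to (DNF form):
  True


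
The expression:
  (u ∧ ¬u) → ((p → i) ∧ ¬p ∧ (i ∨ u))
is always true.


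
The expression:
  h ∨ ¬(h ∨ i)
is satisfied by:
  {h: True, i: False}
  {i: False, h: False}
  {i: True, h: True}


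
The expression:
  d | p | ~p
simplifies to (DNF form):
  True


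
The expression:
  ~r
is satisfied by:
  {r: False}


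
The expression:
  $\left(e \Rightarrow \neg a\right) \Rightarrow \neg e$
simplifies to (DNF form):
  $a \vee \neg e$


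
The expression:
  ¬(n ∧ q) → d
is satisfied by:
  {n: True, d: True, q: True}
  {n: True, d: True, q: False}
  {d: True, q: True, n: False}
  {d: True, q: False, n: False}
  {n: True, q: True, d: False}


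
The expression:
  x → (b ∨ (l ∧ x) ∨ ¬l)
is always true.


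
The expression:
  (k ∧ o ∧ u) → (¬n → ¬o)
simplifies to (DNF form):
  n ∨ ¬k ∨ ¬o ∨ ¬u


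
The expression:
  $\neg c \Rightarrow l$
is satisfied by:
  {c: True, l: True}
  {c: True, l: False}
  {l: True, c: False}


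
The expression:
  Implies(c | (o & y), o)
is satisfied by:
  {o: True, c: False}
  {c: False, o: False}
  {c: True, o: True}


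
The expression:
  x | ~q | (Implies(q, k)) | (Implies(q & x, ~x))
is always true.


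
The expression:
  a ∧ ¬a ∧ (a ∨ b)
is never true.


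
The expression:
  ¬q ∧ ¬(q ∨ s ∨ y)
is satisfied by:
  {q: False, y: False, s: False}


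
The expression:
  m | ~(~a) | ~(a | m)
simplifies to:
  True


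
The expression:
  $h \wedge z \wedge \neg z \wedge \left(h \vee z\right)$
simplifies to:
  $\text{False}$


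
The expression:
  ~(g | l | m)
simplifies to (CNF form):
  ~g & ~l & ~m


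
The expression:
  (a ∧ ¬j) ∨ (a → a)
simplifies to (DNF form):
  True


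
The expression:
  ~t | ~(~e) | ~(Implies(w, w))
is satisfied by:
  {e: True, t: False}
  {t: False, e: False}
  {t: True, e: True}


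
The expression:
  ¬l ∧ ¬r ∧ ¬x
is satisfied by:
  {x: False, r: False, l: False}


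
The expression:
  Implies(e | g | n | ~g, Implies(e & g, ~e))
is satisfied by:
  {g: False, e: False}
  {e: True, g: False}
  {g: True, e: False}


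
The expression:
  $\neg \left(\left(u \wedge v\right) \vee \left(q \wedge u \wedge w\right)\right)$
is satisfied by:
  {q: False, w: False, u: False, v: False}
  {w: True, v: False, q: False, u: False}
  {q: True, v: False, w: False, u: False}
  {w: True, q: True, v: False, u: False}
  {v: True, q: False, w: False, u: False}
  {v: True, w: True, q: False, u: False}
  {v: True, q: True, w: False, u: False}
  {v: True, w: True, q: True, u: False}
  {u: True, v: False, q: False, w: False}
  {u: True, w: True, v: False, q: False}
  {u: True, q: True, v: False, w: False}


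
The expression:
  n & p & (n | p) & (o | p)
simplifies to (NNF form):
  n & p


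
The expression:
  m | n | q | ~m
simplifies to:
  True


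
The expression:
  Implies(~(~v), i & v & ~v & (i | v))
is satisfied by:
  {v: False}


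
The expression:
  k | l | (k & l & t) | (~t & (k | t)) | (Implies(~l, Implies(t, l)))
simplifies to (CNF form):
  k | l | ~t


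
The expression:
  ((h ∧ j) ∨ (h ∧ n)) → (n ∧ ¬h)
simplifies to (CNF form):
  (¬h ∨ ¬j) ∧ (¬h ∨ ¬n)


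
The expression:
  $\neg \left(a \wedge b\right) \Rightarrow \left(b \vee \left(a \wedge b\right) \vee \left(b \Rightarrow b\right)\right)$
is always true.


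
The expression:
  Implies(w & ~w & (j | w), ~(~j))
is always true.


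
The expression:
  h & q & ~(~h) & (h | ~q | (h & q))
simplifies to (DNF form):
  h & q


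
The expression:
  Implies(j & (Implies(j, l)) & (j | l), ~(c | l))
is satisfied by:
  {l: False, j: False}
  {j: True, l: False}
  {l: True, j: False}


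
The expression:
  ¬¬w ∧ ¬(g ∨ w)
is never true.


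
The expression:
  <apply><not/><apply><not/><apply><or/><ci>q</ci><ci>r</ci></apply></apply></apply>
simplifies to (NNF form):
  <apply><or/><ci>q</ci><ci>r</ci></apply>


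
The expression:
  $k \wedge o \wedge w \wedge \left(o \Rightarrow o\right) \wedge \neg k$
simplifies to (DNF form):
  $\text{False}$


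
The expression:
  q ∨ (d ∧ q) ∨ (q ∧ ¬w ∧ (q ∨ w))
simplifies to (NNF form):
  q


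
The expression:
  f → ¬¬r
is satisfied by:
  {r: True, f: False}
  {f: False, r: False}
  {f: True, r: True}


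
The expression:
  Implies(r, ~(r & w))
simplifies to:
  ~r | ~w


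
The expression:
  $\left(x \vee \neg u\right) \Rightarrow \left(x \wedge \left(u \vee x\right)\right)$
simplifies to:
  $u \vee x$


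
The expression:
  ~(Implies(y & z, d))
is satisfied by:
  {z: True, y: True, d: False}


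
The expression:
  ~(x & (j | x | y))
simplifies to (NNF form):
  ~x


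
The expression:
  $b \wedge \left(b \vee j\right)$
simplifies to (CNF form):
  $b$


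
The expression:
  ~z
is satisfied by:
  {z: False}


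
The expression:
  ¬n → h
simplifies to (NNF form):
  h ∨ n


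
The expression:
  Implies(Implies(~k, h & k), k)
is always true.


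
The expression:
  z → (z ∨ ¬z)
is always true.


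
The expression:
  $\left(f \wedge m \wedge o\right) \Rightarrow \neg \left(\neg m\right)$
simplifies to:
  $\text{True}$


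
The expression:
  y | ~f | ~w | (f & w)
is always true.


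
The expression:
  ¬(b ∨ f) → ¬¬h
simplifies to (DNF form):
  b ∨ f ∨ h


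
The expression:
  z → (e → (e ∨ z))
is always true.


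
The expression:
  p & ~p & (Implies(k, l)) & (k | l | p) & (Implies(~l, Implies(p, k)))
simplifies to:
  False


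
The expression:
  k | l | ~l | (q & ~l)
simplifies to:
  True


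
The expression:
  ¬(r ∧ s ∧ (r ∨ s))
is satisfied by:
  {s: False, r: False}
  {r: True, s: False}
  {s: True, r: False}


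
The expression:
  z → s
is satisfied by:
  {s: True, z: False}
  {z: False, s: False}
  {z: True, s: True}


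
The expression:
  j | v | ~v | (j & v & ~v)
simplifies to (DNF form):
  True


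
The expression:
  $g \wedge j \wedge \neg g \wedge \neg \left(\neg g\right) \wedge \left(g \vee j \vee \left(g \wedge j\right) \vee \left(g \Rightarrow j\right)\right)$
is never true.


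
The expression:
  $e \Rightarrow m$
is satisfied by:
  {m: True, e: False}
  {e: False, m: False}
  {e: True, m: True}


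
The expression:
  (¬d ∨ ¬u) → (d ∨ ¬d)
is always true.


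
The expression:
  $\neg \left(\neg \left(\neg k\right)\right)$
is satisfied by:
  {k: False}


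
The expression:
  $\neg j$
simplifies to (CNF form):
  $\neg j$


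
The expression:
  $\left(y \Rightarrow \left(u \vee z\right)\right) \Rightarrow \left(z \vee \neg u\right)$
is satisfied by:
  {z: True, u: False}
  {u: False, z: False}
  {u: True, z: True}


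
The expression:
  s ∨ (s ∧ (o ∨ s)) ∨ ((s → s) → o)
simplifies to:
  o ∨ s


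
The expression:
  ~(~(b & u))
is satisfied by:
  {u: True, b: True}


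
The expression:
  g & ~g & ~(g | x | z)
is never true.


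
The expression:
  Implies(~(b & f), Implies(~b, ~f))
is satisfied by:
  {b: True, f: False}
  {f: False, b: False}
  {f: True, b: True}


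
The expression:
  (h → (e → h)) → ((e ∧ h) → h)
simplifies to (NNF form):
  True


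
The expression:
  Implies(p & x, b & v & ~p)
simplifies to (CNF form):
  ~p | ~x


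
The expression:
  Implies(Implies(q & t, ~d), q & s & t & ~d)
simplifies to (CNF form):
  q & t & (d | s)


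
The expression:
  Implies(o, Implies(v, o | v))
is always true.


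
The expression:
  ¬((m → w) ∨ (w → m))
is never true.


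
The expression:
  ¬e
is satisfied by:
  {e: False}


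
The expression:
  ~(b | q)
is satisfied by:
  {q: False, b: False}


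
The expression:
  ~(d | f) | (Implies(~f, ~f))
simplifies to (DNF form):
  True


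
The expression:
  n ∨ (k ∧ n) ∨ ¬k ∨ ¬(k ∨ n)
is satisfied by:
  {n: True, k: False}
  {k: False, n: False}
  {k: True, n: True}


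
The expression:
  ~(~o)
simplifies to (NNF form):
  o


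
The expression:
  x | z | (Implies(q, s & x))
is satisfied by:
  {x: True, z: True, q: False}
  {x: True, q: False, z: False}
  {z: True, q: False, x: False}
  {z: False, q: False, x: False}
  {x: True, z: True, q: True}
  {x: True, q: True, z: False}
  {z: True, q: True, x: False}


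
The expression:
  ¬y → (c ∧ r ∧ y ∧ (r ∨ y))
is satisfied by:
  {y: True}


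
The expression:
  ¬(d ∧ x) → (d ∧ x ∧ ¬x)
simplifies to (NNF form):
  d ∧ x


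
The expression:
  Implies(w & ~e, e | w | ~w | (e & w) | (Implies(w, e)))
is always true.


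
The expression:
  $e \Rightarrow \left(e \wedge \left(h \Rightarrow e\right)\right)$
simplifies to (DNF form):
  $\text{True}$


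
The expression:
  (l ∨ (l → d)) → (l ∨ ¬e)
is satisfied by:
  {l: True, e: False}
  {e: False, l: False}
  {e: True, l: True}


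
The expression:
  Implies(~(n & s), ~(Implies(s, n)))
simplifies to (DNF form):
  s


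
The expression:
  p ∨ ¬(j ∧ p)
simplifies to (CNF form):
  True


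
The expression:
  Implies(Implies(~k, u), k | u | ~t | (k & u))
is always true.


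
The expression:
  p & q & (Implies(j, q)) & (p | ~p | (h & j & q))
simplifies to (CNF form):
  p & q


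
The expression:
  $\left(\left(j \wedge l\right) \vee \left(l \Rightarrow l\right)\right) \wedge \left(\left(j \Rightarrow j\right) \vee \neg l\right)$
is always true.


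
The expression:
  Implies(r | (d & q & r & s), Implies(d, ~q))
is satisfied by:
  {q: False, d: False, r: False}
  {r: True, q: False, d: False}
  {d: True, q: False, r: False}
  {r: True, d: True, q: False}
  {q: True, r: False, d: False}
  {r: True, q: True, d: False}
  {d: True, q: True, r: False}


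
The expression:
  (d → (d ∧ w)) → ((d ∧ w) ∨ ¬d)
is always true.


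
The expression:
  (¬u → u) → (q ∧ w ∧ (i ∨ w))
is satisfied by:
  {q: True, w: True, u: False}
  {q: True, w: False, u: False}
  {w: True, q: False, u: False}
  {q: False, w: False, u: False}
  {q: True, u: True, w: True}


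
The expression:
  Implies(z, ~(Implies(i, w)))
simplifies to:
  ~z | (i & ~w)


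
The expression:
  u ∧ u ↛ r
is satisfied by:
  {u: True, r: False}


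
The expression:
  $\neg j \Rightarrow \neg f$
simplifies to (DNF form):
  $j \vee \neg f$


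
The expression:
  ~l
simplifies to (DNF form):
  ~l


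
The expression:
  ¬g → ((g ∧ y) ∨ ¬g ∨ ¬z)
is always true.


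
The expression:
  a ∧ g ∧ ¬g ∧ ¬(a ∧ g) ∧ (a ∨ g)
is never true.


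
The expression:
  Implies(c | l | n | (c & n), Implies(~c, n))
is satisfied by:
  {n: True, c: True, l: False}
  {n: True, l: False, c: False}
  {c: True, l: False, n: False}
  {c: False, l: False, n: False}
  {n: True, c: True, l: True}
  {n: True, l: True, c: False}
  {c: True, l: True, n: False}


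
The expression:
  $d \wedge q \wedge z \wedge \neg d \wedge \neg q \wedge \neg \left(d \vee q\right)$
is never true.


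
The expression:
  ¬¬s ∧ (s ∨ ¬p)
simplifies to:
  s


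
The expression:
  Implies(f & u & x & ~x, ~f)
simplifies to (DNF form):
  True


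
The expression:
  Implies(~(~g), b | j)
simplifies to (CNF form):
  b | j | ~g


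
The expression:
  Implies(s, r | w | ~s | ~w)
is always true.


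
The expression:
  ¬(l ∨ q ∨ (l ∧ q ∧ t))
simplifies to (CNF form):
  ¬l ∧ ¬q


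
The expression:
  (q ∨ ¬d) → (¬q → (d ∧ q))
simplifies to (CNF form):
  d ∨ q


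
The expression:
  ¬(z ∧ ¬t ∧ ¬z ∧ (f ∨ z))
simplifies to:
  True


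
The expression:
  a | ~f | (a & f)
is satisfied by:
  {a: True, f: False}
  {f: False, a: False}
  {f: True, a: True}


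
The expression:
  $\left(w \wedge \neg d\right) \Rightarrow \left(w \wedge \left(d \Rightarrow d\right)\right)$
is always true.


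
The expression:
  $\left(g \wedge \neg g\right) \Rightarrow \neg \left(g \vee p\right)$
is always true.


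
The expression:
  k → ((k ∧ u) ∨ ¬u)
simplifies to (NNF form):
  True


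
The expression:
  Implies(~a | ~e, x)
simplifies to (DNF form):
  x | (a & e)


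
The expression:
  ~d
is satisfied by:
  {d: False}


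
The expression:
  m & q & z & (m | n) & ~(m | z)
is never true.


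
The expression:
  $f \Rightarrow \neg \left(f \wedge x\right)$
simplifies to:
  $\neg f \vee \neg x$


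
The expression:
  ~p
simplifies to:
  ~p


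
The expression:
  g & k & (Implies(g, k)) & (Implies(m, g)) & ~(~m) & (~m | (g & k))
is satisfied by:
  {m: True, g: True, k: True}


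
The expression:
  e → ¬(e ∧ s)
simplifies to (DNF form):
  ¬e ∨ ¬s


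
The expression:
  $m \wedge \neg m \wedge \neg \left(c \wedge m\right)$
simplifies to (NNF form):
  $\text{False}$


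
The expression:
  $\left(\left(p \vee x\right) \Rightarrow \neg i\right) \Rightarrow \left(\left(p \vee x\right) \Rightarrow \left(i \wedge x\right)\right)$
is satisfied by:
  {i: True, x: False, p: False}
  {i: True, p: True, x: False}
  {i: True, x: True, p: False}
  {i: True, p: True, x: True}
  {p: False, x: False, i: False}


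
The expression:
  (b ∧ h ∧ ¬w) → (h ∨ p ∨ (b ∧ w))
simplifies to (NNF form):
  True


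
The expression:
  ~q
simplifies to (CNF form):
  ~q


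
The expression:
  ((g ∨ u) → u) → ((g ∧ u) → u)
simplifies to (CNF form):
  True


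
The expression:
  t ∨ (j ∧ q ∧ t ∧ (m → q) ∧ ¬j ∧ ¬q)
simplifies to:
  t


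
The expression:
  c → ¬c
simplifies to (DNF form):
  ¬c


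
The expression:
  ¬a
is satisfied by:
  {a: False}


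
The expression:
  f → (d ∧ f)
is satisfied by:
  {d: True, f: False}
  {f: False, d: False}
  {f: True, d: True}


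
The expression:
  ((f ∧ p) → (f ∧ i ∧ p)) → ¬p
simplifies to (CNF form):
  (f ∨ ¬p) ∧ (¬i ∨ ¬p)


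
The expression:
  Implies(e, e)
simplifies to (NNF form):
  True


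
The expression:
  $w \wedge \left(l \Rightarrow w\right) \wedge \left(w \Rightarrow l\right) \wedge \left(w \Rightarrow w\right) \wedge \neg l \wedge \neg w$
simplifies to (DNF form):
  $\text{False}$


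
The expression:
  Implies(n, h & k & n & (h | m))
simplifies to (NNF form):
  ~n | (h & k)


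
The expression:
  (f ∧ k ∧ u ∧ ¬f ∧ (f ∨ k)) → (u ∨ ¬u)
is always true.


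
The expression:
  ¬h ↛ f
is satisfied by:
  {f: True, h: False}
  {h: False, f: False}
  {h: True, f: True}


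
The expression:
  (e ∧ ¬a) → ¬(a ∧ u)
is always true.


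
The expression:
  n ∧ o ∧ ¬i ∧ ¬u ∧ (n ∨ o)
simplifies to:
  n ∧ o ∧ ¬i ∧ ¬u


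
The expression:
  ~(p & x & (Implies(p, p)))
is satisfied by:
  {p: False, x: False}
  {x: True, p: False}
  {p: True, x: False}


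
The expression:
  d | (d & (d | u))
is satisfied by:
  {d: True}


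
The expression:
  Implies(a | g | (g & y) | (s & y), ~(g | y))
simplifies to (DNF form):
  (~g & ~y) | (~a & ~g & ~s) | (~a & ~g & ~y) | (~g & ~s & ~y)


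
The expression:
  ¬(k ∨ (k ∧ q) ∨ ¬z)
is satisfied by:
  {z: True, k: False}


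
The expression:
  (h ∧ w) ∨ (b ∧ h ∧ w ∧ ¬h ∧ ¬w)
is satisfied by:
  {h: True, w: True}


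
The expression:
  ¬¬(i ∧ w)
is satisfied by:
  {i: True, w: True}


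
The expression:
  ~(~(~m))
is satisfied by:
  {m: False}


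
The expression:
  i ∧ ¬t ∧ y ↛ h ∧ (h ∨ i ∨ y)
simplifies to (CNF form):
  i ∧ y ∧ ¬h ∧ ¬t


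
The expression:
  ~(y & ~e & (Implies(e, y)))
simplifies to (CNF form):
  e | ~y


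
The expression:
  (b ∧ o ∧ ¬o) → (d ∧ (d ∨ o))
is always true.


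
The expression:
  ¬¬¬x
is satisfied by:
  {x: False}


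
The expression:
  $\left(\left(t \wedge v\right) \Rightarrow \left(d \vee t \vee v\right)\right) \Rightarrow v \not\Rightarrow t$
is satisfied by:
  {v: True, t: False}


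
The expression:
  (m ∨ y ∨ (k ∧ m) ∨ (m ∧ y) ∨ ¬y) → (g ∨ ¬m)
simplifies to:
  g ∨ ¬m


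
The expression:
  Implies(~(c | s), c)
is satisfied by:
  {c: True, s: True}
  {c: True, s: False}
  {s: True, c: False}


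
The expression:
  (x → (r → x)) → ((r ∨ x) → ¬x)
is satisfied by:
  {x: False}


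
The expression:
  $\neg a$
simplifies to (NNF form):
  $\neg a$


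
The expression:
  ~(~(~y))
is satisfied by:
  {y: False}


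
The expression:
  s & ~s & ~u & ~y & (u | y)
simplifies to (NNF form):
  False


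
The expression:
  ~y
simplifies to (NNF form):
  ~y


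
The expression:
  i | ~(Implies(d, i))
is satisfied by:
  {i: True, d: True}
  {i: True, d: False}
  {d: True, i: False}


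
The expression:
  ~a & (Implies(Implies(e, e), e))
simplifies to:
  e & ~a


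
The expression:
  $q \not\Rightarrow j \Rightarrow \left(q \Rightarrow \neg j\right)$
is always true.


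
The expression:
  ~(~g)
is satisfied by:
  {g: True}


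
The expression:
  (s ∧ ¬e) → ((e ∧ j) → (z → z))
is always true.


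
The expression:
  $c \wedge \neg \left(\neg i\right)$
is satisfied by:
  {c: True, i: True}


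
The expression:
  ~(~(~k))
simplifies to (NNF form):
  ~k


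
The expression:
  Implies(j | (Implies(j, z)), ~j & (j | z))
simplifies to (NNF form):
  z & ~j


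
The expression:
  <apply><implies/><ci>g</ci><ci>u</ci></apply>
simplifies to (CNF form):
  <apply><or/><ci>u</ci><apply><not/><ci>g</ci></apply></apply>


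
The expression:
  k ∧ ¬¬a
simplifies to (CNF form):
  a ∧ k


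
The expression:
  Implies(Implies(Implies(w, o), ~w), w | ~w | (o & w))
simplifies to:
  True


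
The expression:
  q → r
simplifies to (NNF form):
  r ∨ ¬q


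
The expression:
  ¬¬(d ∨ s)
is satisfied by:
  {d: True, s: True}
  {d: True, s: False}
  {s: True, d: False}


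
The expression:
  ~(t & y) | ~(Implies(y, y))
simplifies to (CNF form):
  ~t | ~y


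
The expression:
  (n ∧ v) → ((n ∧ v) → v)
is always true.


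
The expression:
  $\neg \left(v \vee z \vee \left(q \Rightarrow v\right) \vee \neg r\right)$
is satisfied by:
  {r: True, q: True, v: False, z: False}


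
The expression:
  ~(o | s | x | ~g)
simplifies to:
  g & ~o & ~s & ~x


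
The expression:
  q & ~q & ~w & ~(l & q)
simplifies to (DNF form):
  False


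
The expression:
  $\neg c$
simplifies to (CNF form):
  $\neg c$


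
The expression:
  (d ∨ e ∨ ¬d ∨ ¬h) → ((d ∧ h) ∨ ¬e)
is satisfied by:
  {h: True, d: True, e: False}
  {h: True, d: False, e: False}
  {d: True, h: False, e: False}
  {h: False, d: False, e: False}
  {e: True, h: True, d: True}


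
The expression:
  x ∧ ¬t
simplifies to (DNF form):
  x ∧ ¬t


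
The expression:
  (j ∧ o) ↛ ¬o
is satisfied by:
  {j: True, o: True}


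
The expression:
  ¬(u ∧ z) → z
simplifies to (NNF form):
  z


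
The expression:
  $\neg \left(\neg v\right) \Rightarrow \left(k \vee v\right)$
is always true.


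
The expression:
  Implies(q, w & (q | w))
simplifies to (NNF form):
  w | ~q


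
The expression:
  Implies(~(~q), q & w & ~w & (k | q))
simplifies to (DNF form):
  ~q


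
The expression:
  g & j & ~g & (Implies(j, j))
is never true.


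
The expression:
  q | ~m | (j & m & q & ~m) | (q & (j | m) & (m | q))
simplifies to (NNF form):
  q | ~m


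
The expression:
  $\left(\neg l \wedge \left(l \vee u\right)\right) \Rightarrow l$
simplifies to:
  $l \vee \neg u$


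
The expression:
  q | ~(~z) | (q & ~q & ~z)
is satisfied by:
  {q: True, z: True}
  {q: True, z: False}
  {z: True, q: False}


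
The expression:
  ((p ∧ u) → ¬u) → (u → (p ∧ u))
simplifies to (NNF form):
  p ∨ ¬u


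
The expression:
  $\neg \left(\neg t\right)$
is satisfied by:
  {t: True}


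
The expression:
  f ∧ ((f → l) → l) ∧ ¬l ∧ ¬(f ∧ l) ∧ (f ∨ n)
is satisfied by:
  {f: True, l: False}


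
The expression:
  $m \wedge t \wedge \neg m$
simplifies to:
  $\text{False}$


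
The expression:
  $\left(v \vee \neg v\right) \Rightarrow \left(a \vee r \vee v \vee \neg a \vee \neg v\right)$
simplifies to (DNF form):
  $\text{True}$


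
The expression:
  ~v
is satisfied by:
  {v: False}


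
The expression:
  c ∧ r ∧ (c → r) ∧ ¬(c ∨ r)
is never true.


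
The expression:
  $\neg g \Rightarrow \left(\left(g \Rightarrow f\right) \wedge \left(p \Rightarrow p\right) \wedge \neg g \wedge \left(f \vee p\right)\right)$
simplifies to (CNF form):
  $f \vee g \vee p$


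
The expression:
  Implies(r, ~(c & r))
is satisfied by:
  {c: False, r: False}
  {r: True, c: False}
  {c: True, r: False}


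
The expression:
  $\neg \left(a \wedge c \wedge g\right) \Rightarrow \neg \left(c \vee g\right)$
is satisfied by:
  {a: True, c: False, g: False}
  {c: False, g: False, a: False}
  {a: True, g: True, c: True}


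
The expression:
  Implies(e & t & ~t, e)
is always true.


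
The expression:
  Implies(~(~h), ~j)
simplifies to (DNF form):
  ~h | ~j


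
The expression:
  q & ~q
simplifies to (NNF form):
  False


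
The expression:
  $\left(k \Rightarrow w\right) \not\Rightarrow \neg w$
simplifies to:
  $w$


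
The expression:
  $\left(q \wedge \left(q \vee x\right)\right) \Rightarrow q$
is always true.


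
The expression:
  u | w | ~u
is always true.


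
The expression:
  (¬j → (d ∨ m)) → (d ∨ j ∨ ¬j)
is always true.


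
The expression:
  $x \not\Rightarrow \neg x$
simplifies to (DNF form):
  $x$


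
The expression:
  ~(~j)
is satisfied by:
  {j: True}


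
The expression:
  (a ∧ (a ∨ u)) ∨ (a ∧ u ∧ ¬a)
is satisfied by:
  {a: True}


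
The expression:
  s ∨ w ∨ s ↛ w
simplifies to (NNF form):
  s ∨ w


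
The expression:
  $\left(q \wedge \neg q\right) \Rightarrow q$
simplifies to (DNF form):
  $\text{True}$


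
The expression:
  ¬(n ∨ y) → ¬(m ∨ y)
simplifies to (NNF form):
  n ∨ y ∨ ¬m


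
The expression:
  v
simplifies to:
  v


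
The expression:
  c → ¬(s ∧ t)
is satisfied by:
  {s: False, c: False, t: False}
  {t: True, s: False, c: False}
  {c: True, s: False, t: False}
  {t: True, c: True, s: False}
  {s: True, t: False, c: False}
  {t: True, s: True, c: False}
  {c: True, s: True, t: False}


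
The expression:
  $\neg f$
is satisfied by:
  {f: False}


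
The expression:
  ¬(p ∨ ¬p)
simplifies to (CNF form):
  False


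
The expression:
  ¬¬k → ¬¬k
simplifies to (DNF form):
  True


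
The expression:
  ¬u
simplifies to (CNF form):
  ¬u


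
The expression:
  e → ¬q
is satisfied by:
  {e: False, q: False}
  {q: True, e: False}
  {e: True, q: False}


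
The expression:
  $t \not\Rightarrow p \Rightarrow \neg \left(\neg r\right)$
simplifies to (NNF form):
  $p \vee r \vee \neg t$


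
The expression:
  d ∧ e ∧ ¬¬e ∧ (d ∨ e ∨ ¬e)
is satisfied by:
  {e: True, d: True}


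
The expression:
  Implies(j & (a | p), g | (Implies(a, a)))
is always true.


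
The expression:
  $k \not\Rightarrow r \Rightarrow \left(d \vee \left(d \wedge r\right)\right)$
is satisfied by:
  {r: True, d: True, k: False}
  {r: True, k: False, d: False}
  {d: True, k: False, r: False}
  {d: False, k: False, r: False}
  {r: True, d: True, k: True}
  {r: True, k: True, d: False}
  {d: True, k: True, r: False}


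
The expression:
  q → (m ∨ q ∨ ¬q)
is always true.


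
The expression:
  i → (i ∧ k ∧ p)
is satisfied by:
  {p: True, k: True, i: False}
  {p: True, k: False, i: False}
  {k: True, p: False, i: False}
  {p: False, k: False, i: False}
  {i: True, p: True, k: True}


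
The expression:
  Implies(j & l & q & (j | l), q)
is always true.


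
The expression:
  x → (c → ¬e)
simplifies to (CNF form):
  ¬c ∨ ¬e ∨ ¬x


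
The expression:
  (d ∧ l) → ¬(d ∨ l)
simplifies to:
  ¬d ∨ ¬l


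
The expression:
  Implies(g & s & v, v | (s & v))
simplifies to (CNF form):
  True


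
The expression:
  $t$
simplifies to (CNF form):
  $t$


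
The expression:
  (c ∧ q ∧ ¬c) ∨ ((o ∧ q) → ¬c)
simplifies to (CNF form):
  ¬c ∨ ¬o ∨ ¬q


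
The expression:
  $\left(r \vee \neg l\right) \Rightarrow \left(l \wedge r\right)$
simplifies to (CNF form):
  $l$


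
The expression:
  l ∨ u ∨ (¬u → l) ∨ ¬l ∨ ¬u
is always true.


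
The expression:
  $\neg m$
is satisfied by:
  {m: False}


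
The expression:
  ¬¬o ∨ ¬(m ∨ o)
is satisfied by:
  {o: True, m: False}
  {m: False, o: False}
  {m: True, o: True}


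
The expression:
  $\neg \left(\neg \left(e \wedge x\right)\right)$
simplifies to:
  $e \wedge x$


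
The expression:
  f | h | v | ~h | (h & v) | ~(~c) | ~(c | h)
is always true.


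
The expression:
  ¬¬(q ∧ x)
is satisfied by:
  {x: True, q: True}


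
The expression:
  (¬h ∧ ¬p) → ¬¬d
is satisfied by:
  {d: True, p: True, h: True}
  {d: True, p: True, h: False}
  {d: True, h: True, p: False}
  {d: True, h: False, p: False}
  {p: True, h: True, d: False}
  {p: True, h: False, d: False}
  {h: True, p: False, d: False}


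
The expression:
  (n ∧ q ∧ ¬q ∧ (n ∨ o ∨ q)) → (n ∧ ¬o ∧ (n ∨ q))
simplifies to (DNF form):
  True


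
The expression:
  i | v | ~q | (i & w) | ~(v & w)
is always true.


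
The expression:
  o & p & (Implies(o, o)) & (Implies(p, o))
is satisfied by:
  {p: True, o: True}


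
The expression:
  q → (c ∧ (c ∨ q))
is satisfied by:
  {c: True, q: False}
  {q: False, c: False}
  {q: True, c: True}


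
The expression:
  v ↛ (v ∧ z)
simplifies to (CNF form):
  v ∧ ¬z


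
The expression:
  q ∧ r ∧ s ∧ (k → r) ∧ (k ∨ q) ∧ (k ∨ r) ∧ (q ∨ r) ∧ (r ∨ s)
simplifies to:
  q ∧ r ∧ s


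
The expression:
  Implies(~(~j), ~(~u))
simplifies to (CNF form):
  u | ~j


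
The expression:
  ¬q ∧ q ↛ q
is never true.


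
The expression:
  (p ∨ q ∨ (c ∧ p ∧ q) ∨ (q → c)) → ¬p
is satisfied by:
  {p: False}


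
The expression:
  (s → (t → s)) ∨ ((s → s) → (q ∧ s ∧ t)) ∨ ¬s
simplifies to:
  True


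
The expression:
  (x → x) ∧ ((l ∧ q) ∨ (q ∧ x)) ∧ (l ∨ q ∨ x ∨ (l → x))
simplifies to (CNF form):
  q ∧ (l ∨ x)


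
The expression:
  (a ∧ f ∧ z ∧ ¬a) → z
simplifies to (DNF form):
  True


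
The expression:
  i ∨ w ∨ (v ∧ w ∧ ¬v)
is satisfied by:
  {i: True, w: True}
  {i: True, w: False}
  {w: True, i: False}


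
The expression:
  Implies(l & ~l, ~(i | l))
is always true.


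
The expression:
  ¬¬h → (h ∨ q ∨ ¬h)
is always true.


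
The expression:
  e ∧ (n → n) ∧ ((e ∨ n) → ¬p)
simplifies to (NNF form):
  e ∧ ¬p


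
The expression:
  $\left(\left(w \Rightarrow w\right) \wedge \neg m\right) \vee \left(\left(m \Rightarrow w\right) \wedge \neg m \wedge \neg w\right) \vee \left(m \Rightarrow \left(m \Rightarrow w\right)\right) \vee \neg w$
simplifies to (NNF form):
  $\text{True}$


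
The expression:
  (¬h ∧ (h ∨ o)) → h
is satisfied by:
  {h: True, o: False}
  {o: False, h: False}
  {o: True, h: True}


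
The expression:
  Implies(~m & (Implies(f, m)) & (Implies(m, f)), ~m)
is always true.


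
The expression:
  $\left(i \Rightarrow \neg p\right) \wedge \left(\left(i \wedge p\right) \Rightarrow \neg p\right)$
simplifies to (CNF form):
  $\neg i \vee \neg p$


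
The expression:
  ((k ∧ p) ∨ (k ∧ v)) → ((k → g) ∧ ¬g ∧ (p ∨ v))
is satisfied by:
  {v: False, k: False, p: False}
  {p: True, v: False, k: False}
  {v: True, p: False, k: False}
  {p: True, v: True, k: False}
  {k: True, p: False, v: False}


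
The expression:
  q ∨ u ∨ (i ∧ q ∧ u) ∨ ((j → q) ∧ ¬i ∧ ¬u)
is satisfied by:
  {q: True, u: True, j: False, i: False}
  {i: True, q: True, u: True, j: False}
  {q: True, u: True, j: True, i: False}
  {i: True, q: True, u: True, j: True}
  {q: True, j: False, u: False, i: False}
  {q: True, i: True, j: False, u: False}
  {q: True, j: True, u: False, i: False}
  {q: True, i: True, j: True, u: False}
  {u: True, i: False, j: False, q: False}
  {i: True, u: True, j: False, q: False}
  {u: True, j: True, i: False, q: False}
  {i: True, u: True, j: True, q: False}
  {i: False, j: False, u: False, q: False}


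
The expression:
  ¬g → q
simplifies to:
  g ∨ q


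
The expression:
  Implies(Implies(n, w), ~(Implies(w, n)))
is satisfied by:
  {n: True, w: False}
  {w: True, n: False}


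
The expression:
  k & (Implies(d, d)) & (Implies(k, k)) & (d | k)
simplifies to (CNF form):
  k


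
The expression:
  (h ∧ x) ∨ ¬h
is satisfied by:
  {x: True, h: False}
  {h: False, x: False}
  {h: True, x: True}


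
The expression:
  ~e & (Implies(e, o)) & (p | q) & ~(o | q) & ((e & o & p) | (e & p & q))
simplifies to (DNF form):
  False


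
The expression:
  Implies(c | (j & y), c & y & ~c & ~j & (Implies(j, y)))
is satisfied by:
  {y: False, c: False, j: False}
  {j: True, y: False, c: False}
  {y: True, j: False, c: False}


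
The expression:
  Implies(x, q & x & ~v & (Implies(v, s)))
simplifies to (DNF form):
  ~x | (q & ~v)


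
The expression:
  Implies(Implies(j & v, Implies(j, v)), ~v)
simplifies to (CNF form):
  ~v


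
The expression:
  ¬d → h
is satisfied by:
  {d: True, h: True}
  {d: True, h: False}
  {h: True, d: False}


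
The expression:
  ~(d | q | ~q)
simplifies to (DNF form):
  False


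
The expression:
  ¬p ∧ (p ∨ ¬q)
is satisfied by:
  {q: False, p: False}


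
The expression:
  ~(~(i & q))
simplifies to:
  i & q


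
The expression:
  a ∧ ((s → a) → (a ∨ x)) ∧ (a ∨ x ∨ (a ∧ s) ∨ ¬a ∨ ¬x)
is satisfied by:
  {a: True}
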